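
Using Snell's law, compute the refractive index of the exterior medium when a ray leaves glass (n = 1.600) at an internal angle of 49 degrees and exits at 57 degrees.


Apply Snell's law: n1 * sin(theta1) = n2 * sin(theta2)
  n2 = n1 * sin(theta1) / sin(theta2)
  sin(49) = 0.75471
  sin(57) = 0.838671
  n2 = 1.600 * 0.75471 / 0.838671 = 1.4398

1.4398


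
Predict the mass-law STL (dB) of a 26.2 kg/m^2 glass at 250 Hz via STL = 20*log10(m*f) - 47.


Mass law: STL = 20 * log10(m * f) - 47
  m * f = 26.2 * 250 = 6550
  log10(6550) = 3.81624
  STL = 20 * 3.81624 - 47 = 76.3248 - 47 = 29.3 dB

29.3 dB


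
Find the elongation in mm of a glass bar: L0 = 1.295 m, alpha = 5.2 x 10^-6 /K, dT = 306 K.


Thermal expansion formula: dL = alpha * L0 * dT
  dL = (5.2 x 10^-6) * 1.295 * 306 = 0.0020606 m
Convert to mm: 0.0020606 * 1000 = 2.0606 mm

2.0606 mm


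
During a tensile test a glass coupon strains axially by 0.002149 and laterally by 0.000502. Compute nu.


Poisson's ratio: nu = lateral strain / axial strain
  nu = 0.000502 / 0.002149 = 0.2336

0.2336


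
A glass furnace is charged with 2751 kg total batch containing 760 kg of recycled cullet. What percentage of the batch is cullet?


Cullet ratio = (cullet mass / total batch mass) * 100
  Ratio = 760 / 2751 * 100 = 27.63%

27.63%


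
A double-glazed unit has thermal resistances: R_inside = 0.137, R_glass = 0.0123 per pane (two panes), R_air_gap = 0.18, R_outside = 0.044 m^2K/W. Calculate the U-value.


Total thermal resistance (series):
  R_total = R_in + R_glass + R_air + R_glass + R_out
  R_total = 0.137 + 0.0123 + 0.18 + 0.0123 + 0.044 = 0.3856 m^2K/W
U-value = 1 / R_total = 1 / 0.3856 = 2.593 W/m^2K

2.593 W/m^2K


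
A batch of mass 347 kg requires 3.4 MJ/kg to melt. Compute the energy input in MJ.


Total energy = mass * specific energy
  E = 347 * 3.4 = 1179.8 MJ

1179.8 MJ


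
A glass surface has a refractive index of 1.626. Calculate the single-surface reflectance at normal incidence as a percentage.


Fresnel reflectance at normal incidence:
  R = ((n - 1)/(n + 1))^2
  (n - 1)/(n + 1) = (1.626 - 1)/(1.626 + 1) = 0.238385
  R = 0.238385^2 = 0.0568274
  R(%) = 0.0568274 * 100 = 5.683%

5.683%


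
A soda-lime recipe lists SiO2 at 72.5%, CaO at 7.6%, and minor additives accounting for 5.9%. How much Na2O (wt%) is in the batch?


Pieces sum to 100%:
  Na2O = 100 - (SiO2 + CaO + others)
  Na2O = 100 - (72.5 + 7.6 + 5.9) = 14.0%

14.0%


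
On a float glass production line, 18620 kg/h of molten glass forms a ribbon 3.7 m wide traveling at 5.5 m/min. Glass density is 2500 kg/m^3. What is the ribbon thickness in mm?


Ribbon cross-section from mass balance:
  Volume rate = throughput / density = 18620 / 2500 = 7.448 m^3/h
  thickness = volume rate / (speed * 60 * width), i.e.
  thickness = throughput / (60 * speed * width * density) * 1000
  thickness = 18620 / (60 * 5.5 * 3.7 * 2500) * 1000 = 6.1 mm

6.1 mm


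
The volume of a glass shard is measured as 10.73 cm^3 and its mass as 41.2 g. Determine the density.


Use the definition of density:
  rho = mass / volume
  rho = 41.2 / 10.73 = 3.84 g/cm^3

3.84 g/cm^3


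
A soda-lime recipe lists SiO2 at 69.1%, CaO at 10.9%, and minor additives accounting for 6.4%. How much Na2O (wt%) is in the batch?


Pieces sum to 100%:
  Na2O = 100 - (SiO2 + CaO + others)
  Na2O = 100 - (69.1 + 10.9 + 6.4) = 13.6%

13.6%


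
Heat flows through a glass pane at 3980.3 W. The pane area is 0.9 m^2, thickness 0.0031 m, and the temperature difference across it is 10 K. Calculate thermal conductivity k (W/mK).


Fourier's law rearranged: k = Q * t / (A * dT)
  Numerator = 3980.3 * 0.0031 = 12.33893
  Denominator = 0.9 * 10 = 9.0
  k = 12.33893 / 9.0 = 1.371 W/mK

1.371 W/mK


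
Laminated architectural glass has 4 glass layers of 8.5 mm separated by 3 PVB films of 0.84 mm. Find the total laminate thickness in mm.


Total thickness = glass contribution + PVB contribution
  Glass: 4 * 8.5 = 34.0 mm
  PVB: 3 * 0.84 = 2.52 mm
  Total = 34.0 + 2.52 = 36.52 mm

36.52 mm


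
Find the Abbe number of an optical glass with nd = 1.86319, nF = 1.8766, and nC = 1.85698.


Abbe number formula: Vd = (nd - 1) / (nF - nC)
  nd - 1 = 1.86319 - 1 = 0.86319
  nF - nC = 1.8766 - 1.85698 = 0.01962
  Vd = 0.86319 / 0.01962 = 44.0

44.0


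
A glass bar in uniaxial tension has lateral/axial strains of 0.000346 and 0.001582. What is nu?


Poisson's ratio: nu = lateral strain / axial strain
  nu = 0.000346 / 0.001582 = 0.2187

0.2187


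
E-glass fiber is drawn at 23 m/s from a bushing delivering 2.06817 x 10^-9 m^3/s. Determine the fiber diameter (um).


Cross-sectional area from continuity:
  A = Q / v = 2.06817 x 10^-9 / 23 = 8.992043 x 10^-11 m^2
Diameter from circular cross-section:
  d = sqrt(4A / pi) * 10^6 (m -> um)
  d = sqrt(4 * 8.992043 x 10^-11 / pi) * 10^6 = 10.7 um

10.7 um


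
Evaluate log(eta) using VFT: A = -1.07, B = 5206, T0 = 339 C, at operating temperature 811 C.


VFT equation: log(eta) = A + B / (T - T0)
  T - T0 = 811 - 339 = 472
  B / (T - T0) = 5206 / 472 = 11.03
  log(eta) = -1.07 + 11.03 = 9.96

9.96


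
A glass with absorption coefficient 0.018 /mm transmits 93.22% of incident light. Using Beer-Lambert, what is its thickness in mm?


Rearrange T = exp(-alpha * thickness):
  thickness = -ln(T) / alpha
  T = 93.22/100 = 0.9322
  ln(T) = -0.07021
  -ln(T) = 0.07021
  thickness = 0.07021 / 0.018 = 3.9 mm

3.9 mm


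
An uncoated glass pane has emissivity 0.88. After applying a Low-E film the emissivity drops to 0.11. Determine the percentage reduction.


Percentage reduction = (1 - coated/uncoated) * 100
  Ratio = 0.11 / 0.88 = 0.125
  Reduction = (1 - 0.125) * 100 = 87.5%

87.5%


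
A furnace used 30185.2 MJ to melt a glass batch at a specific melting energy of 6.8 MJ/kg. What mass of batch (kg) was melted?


Rearrange E = m * s for m:
  m = E / s
  m = 30185.2 / 6.8 = 4439.0 kg

4439.0 kg


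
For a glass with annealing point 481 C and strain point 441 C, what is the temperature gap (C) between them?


Gap = T_anneal - T_strain:
  gap = 481 - 441 = 40 C

40 C


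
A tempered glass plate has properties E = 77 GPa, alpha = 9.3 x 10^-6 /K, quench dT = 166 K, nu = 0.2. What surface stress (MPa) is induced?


Tempering stress: sigma = E * alpha * dT / (1 - nu)
  E (MPa) = 77 * 1000 = 77000
  Numerator = 77000 * (9.3 x 10^-6) * 166 = 118.8726
  Denominator = 1 - 0.2 = 0.8
  sigma = 118.8726 / 0.8 = 148.6 MPa

148.6 MPa


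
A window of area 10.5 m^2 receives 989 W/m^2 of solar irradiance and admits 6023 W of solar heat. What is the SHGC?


Rearrange Q = Area * SHGC * Irradiance:
  SHGC = Q / (Area * Irradiance)
  SHGC = 6023 / (10.5 * 989) = 0.58

0.58


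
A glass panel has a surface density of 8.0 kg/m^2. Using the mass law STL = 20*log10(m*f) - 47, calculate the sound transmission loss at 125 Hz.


Mass law: STL = 20 * log10(m * f) - 47
  m * f = 8.0 * 125 = 1000
  log10(1000) = 3.0
  STL = 20 * 3.0 - 47 = 60.0 - 47 = 13.0 dB

13.0 dB


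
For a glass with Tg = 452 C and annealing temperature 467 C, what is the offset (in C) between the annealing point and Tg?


Offset = T_anneal - Tg:
  offset = 467 - 452 = 15 C

15 C


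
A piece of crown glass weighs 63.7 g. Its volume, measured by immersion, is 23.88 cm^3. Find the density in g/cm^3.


Use the definition of density:
  rho = mass / volume
  rho = 63.7 / 23.88 = 2.668 g/cm^3

2.668 g/cm^3


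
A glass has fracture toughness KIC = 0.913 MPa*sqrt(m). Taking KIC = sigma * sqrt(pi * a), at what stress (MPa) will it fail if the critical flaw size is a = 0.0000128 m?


Rearrange KIC = sigma * sqrt(pi * a):
  sigma = KIC / sqrt(pi * a)
  sqrt(pi * 0.0000128) = 0.006341
  sigma = 0.913 / 0.006341 = 143.98 MPa

143.98 MPa


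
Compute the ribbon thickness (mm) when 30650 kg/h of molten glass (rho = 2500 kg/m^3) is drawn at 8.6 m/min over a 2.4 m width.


Ribbon cross-section from mass balance:
  Volume rate = throughput / density = 30650 / 2500 = 12.26 m^3/h
  thickness = volume rate / (speed * 60 * width), i.e.
  thickness = throughput / (60 * speed * width * density) * 1000
  thickness = 30650 / (60 * 8.6 * 2.4 * 2500) * 1000 = 9.9 mm

9.9 mm


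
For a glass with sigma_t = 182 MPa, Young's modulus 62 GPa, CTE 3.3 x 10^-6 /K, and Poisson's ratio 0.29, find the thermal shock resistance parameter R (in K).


Thermal shock resistance: R = sigma * (1 - nu) / (E * alpha)
  Numerator = 182 * (1 - 0.29) = 129.22
  Denominator = 62 * 1000 * (3.3 x 10^-6) = 0.2046
  R = 129.22 / 0.2046 = 631.6 K

631.6 K


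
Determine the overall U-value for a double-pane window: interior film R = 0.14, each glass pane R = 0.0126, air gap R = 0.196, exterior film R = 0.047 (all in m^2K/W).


Total thermal resistance (series):
  R_total = R_in + R_glass + R_air + R_glass + R_out
  R_total = 0.14 + 0.0126 + 0.196 + 0.0126 + 0.047 = 0.4082 m^2K/W
U-value = 1 / R_total = 1 / 0.4082 = 2.45 W/m^2K

2.45 W/m^2K


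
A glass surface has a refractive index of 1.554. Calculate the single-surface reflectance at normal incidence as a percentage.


Fresnel reflectance at normal incidence:
  R = ((n - 1)/(n + 1))^2
  (n - 1)/(n + 1) = (1.554 - 1)/(1.554 + 1) = 0.216915
  R = 0.216915^2 = 0.0470521
  R(%) = 0.0470521 * 100 = 4.705%

4.705%


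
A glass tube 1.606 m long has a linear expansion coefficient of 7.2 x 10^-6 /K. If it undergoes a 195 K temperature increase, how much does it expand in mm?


Thermal expansion formula: dL = alpha * L0 * dT
  dL = (7.2 x 10^-6) * 1.606 * 195 = 0.00225482 m
Convert to mm: 0.00225482 * 1000 = 2.2548 mm

2.2548 mm


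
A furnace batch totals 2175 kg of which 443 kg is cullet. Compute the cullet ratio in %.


Cullet ratio = (cullet mass / total batch mass) * 100
  Ratio = 443 / 2175 * 100 = 20.37%

20.37%


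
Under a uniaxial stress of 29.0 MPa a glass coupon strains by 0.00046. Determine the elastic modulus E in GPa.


Young's modulus: E = stress / strain
  E = 29.0 MPa / 0.00046 = 63043.48 MPa
Convert to GPa: 63043.48 / 1000 = 63.04 GPa

63.04 GPa


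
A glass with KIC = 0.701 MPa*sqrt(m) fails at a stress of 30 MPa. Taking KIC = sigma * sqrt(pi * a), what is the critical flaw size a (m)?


Rearrange KIC = sigma * sqrt(pi * a):
  sqrt(pi * a) = KIC / sigma
  sqrt(pi * a) = 0.701 / 30 = 0.023367
  a = (KIC / sigma)^2 / pi
  a = 0.023367^2 / pi = 0.0001738 m

0.0001738 m


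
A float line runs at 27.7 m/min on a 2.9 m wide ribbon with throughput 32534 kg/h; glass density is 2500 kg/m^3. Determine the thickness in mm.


Ribbon cross-section from mass balance:
  Volume rate = throughput / density = 32534 / 2500 = 13.0136 m^3/h
  thickness = volume rate / (speed * 60 * width), i.e.
  thickness = throughput / (60 * speed * width * density) * 1000
  thickness = 32534 / (60 * 27.7 * 2.9 * 2500) * 1000 = 2.7 mm

2.7 mm


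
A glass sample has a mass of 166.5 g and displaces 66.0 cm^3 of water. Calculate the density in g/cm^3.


Use the definition of density:
  rho = mass / volume
  rho = 166.5 / 66.0 = 2.523 g/cm^3

2.523 g/cm^3


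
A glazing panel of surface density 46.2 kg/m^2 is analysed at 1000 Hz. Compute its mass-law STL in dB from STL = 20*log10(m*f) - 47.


Mass law: STL = 20 * log10(m * f) - 47
  m * f = 46.2 * 1000 = 46200
  log10(46200) = 4.66464
  STL = 20 * 4.66464 - 47 = 93.2928 - 47 = 46.3 dB

46.3 dB


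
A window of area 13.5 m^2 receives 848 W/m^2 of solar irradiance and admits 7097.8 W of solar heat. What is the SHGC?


Rearrange Q = Area * SHGC * Irradiance:
  SHGC = Q / (Area * Irradiance)
  SHGC = 7097.8 / (13.5 * 848) = 0.62

0.62


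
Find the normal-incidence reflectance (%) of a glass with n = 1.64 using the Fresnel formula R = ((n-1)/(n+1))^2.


Fresnel reflectance at normal incidence:
  R = ((n - 1)/(n + 1))^2
  (n - 1)/(n + 1) = (1.64 - 1)/(1.64 + 1) = 0.242424
  R = 0.242424^2 = 0.0587694
  R(%) = 0.0587694 * 100 = 5.877%

5.877%


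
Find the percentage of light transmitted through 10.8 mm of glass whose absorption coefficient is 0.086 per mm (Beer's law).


Beer-Lambert law: T = exp(-alpha * thickness)
  exponent = -0.086 * 10.8 = -0.9288
  T = exp(-0.9288) = 0.395
  Percentage = 0.395 * 100 = 39.5%

39.5%


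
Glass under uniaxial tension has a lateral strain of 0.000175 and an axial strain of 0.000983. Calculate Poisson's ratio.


Poisson's ratio: nu = lateral strain / axial strain
  nu = 0.000175 / 0.000983 = 0.178

0.178


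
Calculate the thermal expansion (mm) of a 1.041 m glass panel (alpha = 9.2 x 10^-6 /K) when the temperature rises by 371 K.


Thermal expansion formula: dL = alpha * L0 * dT
  dL = (9.2 x 10^-6) * 1.041 * 371 = 0.00355314 m
Convert to mm: 0.00355314 * 1000 = 3.5531 mm

3.5531 mm


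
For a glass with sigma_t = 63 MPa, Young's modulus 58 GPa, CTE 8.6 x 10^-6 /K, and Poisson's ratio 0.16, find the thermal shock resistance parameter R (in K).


Thermal shock resistance: R = sigma * (1 - nu) / (E * alpha)
  Numerator = 63 * (1 - 0.16) = 52.92
  Denominator = 58 * 1000 * (8.6 x 10^-6) = 0.4988
  R = 52.92 / 0.4988 = 106.1 K

106.1 K


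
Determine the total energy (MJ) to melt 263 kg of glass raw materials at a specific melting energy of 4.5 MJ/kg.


Total energy = mass * specific energy
  E = 263 * 4.5 = 1183.5 MJ

1183.5 MJ


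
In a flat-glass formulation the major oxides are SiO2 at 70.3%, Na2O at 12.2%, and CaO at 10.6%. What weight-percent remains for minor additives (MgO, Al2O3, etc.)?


Sum the three major oxides:
  SiO2 + Na2O + CaO = 70.3 + 12.2 + 10.6 = 93.1%
Subtract from 100%:
  Others = 100 - 93.1 = 6.9%

6.9%


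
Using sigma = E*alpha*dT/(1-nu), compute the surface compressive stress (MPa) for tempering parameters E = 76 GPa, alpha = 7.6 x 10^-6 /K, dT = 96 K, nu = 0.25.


Tempering stress: sigma = E * alpha * dT / (1 - nu)
  E (MPa) = 76 * 1000 = 76000
  Numerator = 76000 * (7.6 x 10^-6) * 96 = 55.4496
  Denominator = 1 - 0.25 = 0.75
  sigma = 55.4496 / 0.75 = 73.9 MPa

73.9 MPa


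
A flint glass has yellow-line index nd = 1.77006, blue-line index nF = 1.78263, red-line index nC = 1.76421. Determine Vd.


Abbe number formula: Vd = (nd - 1) / (nF - nC)
  nd - 1 = 1.77006 - 1 = 0.77006
  nF - nC = 1.78263 - 1.76421 = 0.01842
  Vd = 0.77006 / 0.01842 = 41.81

41.81


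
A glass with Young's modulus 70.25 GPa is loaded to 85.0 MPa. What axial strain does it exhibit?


Rearrange E = sigma / epsilon:
  epsilon = sigma / E
  E (MPa) = 70.25 * 1000 = 70250
  epsilon = 85.0 / 70250 = 0.00121

0.00121


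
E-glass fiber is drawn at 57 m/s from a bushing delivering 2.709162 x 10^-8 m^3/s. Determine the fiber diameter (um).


Cross-sectional area from continuity:
  A = Q / v = 2.709162 x 10^-8 / 57 = 4.752916 x 10^-10 m^2
Diameter from circular cross-section:
  d = sqrt(4A / pi) * 10^6 (m -> um)
  d = sqrt(4 * 4.752916 x 10^-10 / pi) * 10^6 = 24.6 um

24.6 um


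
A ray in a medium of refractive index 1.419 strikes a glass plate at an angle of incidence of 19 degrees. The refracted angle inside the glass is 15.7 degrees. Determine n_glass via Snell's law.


Apply Snell's law: n1 * sin(theta1) = n2 * sin(theta2)
  n2 = n1 * sin(theta1) / sin(theta2)
  sin(19) = 0.325568
  sin(15.7) = 0.2706
  n2 = 1.419 * 0.325568 / 0.2706 = 1.7072

1.7072


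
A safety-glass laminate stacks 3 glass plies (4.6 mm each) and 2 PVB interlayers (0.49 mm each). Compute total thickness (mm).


Total thickness = glass contribution + PVB contribution
  Glass: 3 * 4.6 = 13.8 mm
  PVB: 2 * 0.49 = 0.98 mm
  Total = 13.8 + 0.98 = 14.78 mm

14.78 mm


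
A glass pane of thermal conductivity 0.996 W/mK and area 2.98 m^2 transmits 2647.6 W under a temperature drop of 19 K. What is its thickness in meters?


Fourier's law: t = k * A * dT / Q
  t = 0.996 * 2.98 * 19 / 2647.6
  t = 56.39352 / 2647.6 = 0.0213 m

0.0213 m


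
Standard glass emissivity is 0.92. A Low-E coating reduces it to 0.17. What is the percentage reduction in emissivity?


Percentage reduction = (1 - coated/uncoated) * 100
  Ratio = 0.17 / 0.92 = 0.1848
  Reduction = (1 - 0.1848) * 100 = 81.5%

81.5%


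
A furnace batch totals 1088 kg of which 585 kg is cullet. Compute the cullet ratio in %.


Cullet ratio = (cullet mass / total batch mass) * 100
  Ratio = 585 / 1088 * 100 = 53.77%

53.77%


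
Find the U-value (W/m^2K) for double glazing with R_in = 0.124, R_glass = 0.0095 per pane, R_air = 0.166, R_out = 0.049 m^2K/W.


Total thermal resistance (series):
  R_total = R_in + R_glass + R_air + R_glass + R_out
  R_total = 0.124 + 0.0095 + 0.166 + 0.0095 + 0.049 = 0.358 m^2K/W
U-value = 1 / R_total = 1 / 0.358 = 2.793 W/m^2K

2.793 W/m^2K


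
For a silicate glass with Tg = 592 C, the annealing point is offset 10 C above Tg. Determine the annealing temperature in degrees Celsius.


The annealing temperature is Tg plus the offset:
  T_anneal = 592 + 10 = 602 C

602 C


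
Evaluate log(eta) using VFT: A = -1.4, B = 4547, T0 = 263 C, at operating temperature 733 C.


VFT equation: log(eta) = A + B / (T - T0)
  T - T0 = 733 - 263 = 470
  B / (T - T0) = 4547 / 470 = 9.674
  log(eta) = -1.4 + 9.674 = 8.274

8.274


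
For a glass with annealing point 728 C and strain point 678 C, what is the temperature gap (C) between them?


Gap = T_anneal - T_strain:
  gap = 728 - 678 = 50 C

50 C


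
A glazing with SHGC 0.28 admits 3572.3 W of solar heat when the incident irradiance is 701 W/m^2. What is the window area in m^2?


Rearrange Q = Area * SHGC * Irradiance:
  Area = Q / (SHGC * Irradiance)
  Area = 3572.3 / (0.28 * 701) = 18.2 m^2

18.2 m^2


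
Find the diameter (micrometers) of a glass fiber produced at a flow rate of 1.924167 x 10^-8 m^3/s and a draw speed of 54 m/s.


Cross-sectional area from continuity:
  A = Q / v = 1.924167 x 10^-8 / 54 = 3.563272 x 10^-10 m^2
Diameter from circular cross-section:
  d = sqrt(4A / pi) * 10^6 (m -> um)
  d = sqrt(4 * 3.563272 x 10^-10 / pi) * 10^6 = 21.3 um

21.3 um


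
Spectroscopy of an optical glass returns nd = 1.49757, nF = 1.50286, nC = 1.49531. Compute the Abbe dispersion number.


Abbe number formula: Vd = (nd - 1) / (nF - nC)
  nd - 1 = 1.49757 - 1 = 0.49757
  nF - nC = 1.50286 - 1.49531 = 0.00755
  Vd = 0.49757 / 0.00755 = 65.9

65.9


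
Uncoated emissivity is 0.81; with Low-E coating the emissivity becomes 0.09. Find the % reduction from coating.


Percentage reduction = (1 - coated/uncoated) * 100
  Ratio = 0.09 / 0.81 = 0.1111
  Reduction = (1 - 0.1111) * 100 = 88.9%

88.9%


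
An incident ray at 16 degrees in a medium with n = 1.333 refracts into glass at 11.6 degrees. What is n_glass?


Apply Snell's law: n1 * sin(theta1) = n2 * sin(theta2)
  n2 = n1 * sin(theta1) / sin(theta2)
  sin(16) = 0.275637
  sin(11.6) = 0.201078
  n2 = 1.333 * 0.275637 / 0.201078 = 1.8273

1.8273


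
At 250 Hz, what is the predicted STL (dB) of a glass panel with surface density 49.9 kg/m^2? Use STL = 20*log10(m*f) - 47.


Mass law: STL = 20 * log10(m * f) - 47
  m * f = 49.9 * 250 = 12475
  log10(12475) = 4.09604
  STL = 20 * 4.09604 - 47 = 81.9208 - 47 = 34.9 dB

34.9 dB


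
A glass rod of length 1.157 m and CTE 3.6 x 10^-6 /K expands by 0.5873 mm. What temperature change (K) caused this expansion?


Rearrange dL = alpha * L0 * dT for dT:
  dT = dL / (alpha * L0)
  dL (m) = 0.5873 / 1000 = 0.0005873
  dT = 0.0005873 / ((3.6 x 10^-6) * 1.157) = 141.0 K

141.0 K


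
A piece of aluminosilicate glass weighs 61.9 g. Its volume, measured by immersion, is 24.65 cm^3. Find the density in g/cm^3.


Use the definition of density:
  rho = mass / volume
  rho = 61.9 / 24.65 = 2.511 g/cm^3

2.511 g/cm^3


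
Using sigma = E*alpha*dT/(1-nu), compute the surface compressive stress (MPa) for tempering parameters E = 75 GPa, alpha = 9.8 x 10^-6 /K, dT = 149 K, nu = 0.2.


Tempering stress: sigma = E * alpha * dT / (1 - nu)
  E (MPa) = 75 * 1000 = 75000
  Numerator = 75000 * (9.8 x 10^-6) * 149 = 109.515
  Denominator = 1 - 0.2 = 0.8
  sigma = 109.515 / 0.8 = 136.9 MPa

136.9 MPa


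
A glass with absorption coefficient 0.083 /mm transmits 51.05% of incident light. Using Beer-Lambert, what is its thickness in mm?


Rearrange T = exp(-alpha * thickness):
  thickness = -ln(T) / alpha
  T = 51.05/100 = 0.5105
  ln(T) = -0.67236
  -ln(T) = 0.67236
  thickness = 0.67236 / 0.083 = 8.1 mm

8.1 mm


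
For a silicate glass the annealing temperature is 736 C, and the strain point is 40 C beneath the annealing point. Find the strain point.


Strain point = annealing point - difference:
  T_strain = 736 - 40 = 696 C

696 C


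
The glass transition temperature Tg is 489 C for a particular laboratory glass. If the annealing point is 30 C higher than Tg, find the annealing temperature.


The annealing temperature is Tg plus the offset:
  T_anneal = 489 + 30 = 519 C

519 C


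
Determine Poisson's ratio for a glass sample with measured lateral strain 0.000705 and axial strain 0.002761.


Poisson's ratio: nu = lateral strain / axial strain
  nu = 0.000705 / 0.002761 = 0.2553

0.2553


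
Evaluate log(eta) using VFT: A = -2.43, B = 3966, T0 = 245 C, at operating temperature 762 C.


VFT equation: log(eta) = A + B / (T - T0)
  T - T0 = 762 - 245 = 517
  B / (T - T0) = 3966 / 517 = 7.671
  log(eta) = -2.43 + 7.671 = 5.241

5.241


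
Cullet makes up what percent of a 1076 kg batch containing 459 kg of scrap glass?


Cullet ratio = (cullet mass / total batch mass) * 100
  Ratio = 459 / 1076 * 100 = 42.66%

42.66%


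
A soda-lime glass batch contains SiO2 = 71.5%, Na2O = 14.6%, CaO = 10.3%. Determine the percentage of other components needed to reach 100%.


Sum the three major oxides:
  SiO2 + Na2O + CaO = 71.5 + 14.6 + 10.3 = 96.4%
Subtract from 100%:
  Others = 100 - 96.4 = 3.6%

3.6%


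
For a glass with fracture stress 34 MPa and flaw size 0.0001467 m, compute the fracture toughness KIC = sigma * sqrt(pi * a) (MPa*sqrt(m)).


Fracture toughness: KIC = sigma * sqrt(pi * a)
  pi * a = pi * 0.0001467 = 0.000460872
  sqrt(pi * a) = 0.021468
  KIC = 34 * 0.021468 = 0.73 MPa*sqrt(m)

0.73 MPa*sqrt(m)


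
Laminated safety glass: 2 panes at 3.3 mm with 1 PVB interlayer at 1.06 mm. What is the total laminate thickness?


Total thickness = glass contribution + PVB contribution
  Glass: 2 * 3.3 = 6.6 mm
  PVB: 1 * 1.06 = 1.06 mm
  Total = 6.6 + 1.06 = 7.66 mm

7.66 mm


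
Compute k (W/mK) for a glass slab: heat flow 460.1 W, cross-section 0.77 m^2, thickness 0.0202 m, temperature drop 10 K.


Fourier's law rearranged: k = Q * t / (A * dT)
  Numerator = 460.1 * 0.0202 = 9.29402
  Denominator = 0.77 * 10 = 7.7
  k = 9.29402 / 7.7 = 1.207 W/mK

1.207 W/mK


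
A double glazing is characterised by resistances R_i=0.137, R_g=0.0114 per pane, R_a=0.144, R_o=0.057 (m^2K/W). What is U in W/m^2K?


Total thermal resistance (series):
  R_total = R_in + R_glass + R_air + R_glass + R_out
  R_total = 0.137 + 0.0114 + 0.144 + 0.0114 + 0.057 = 0.3608 m^2K/W
U-value = 1 / R_total = 1 / 0.3608 = 2.772 W/m^2K

2.772 W/m^2K


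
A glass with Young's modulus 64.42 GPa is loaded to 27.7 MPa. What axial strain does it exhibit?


Rearrange E = sigma / epsilon:
  epsilon = sigma / E
  E (MPa) = 64.42 * 1000 = 64420
  epsilon = 27.7 / 64420 = 0.00043

0.00043


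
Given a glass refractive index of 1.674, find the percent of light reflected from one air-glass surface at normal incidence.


Fresnel reflectance at normal incidence:
  R = ((n - 1)/(n + 1))^2
  (n - 1)/(n + 1) = (1.674 - 1)/(1.674 + 1) = 0.252057
  R = 0.252057^2 = 0.0635327
  R(%) = 0.0635327 * 100 = 6.353%

6.353%


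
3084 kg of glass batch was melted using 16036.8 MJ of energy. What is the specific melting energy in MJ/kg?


Rearrange E = m * s for s:
  s = E / m
  s = 16036.8 / 3084 = 5.2 MJ/kg

5.2 MJ/kg


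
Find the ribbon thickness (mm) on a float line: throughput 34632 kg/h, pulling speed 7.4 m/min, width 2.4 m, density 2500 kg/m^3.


Ribbon cross-section from mass balance:
  Volume rate = throughput / density = 34632 / 2500 = 13.8528 m^3/h
  thickness = volume rate / (speed * 60 * width), i.e.
  thickness = throughput / (60 * speed * width * density) * 1000
  thickness = 34632 / (60 * 7.4 * 2.4 * 2500) * 1000 = 13.0 mm

13.0 mm


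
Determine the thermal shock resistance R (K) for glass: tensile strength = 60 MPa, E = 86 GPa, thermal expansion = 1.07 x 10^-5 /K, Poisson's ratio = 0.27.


Thermal shock resistance: R = sigma * (1 - nu) / (E * alpha)
  Numerator = 60 * (1 - 0.27) = 43.8
  Denominator = 86 * 1000 * (1.07 x 10^-5) = 0.9202
  R = 43.8 / 0.9202 = 47.6 K

47.6 K


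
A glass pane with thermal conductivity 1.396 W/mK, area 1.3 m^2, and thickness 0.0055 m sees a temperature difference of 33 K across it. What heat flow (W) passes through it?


Fourier's law: Q = k * A * dT / t
  Q = 1.396 * 1.3 * 33 / 0.0055
  Q = 59.8884 / 0.0055 = 10888.8 W

10888.8 W


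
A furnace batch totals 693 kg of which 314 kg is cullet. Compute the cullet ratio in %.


Cullet ratio = (cullet mass / total batch mass) * 100
  Ratio = 314 / 693 * 100 = 45.31%

45.31%


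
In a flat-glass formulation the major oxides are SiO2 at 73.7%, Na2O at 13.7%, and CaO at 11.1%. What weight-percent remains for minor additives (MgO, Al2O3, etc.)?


Sum the three major oxides:
  SiO2 + Na2O + CaO = 73.7 + 13.7 + 11.1 = 98.5%
Subtract from 100%:
  Others = 100 - 98.5 = 1.5%

1.5%


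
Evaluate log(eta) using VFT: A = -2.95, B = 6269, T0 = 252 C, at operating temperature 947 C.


VFT equation: log(eta) = A + B / (T - T0)
  T - T0 = 947 - 252 = 695
  B / (T - T0) = 6269 / 695 = 9.02
  log(eta) = -2.95 + 9.02 = 6.07

6.07


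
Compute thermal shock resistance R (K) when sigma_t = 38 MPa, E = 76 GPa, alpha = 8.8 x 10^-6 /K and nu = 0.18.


Thermal shock resistance: R = sigma * (1 - nu) / (E * alpha)
  Numerator = 38 * (1 - 0.18) = 31.16
  Denominator = 76 * 1000 * (8.8 x 10^-6) = 0.6688
  R = 31.16 / 0.6688 = 46.6 K

46.6 K


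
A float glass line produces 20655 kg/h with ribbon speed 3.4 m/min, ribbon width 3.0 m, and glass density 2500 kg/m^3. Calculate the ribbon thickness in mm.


Ribbon cross-section from mass balance:
  Volume rate = throughput / density = 20655 / 2500 = 8.262 m^3/h
  thickness = volume rate / (speed * 60 * width), i.e.
  thickness = throughput / (60 * speed * width * density) * 1000
  thickness = 20655 / (60 * 3.4 * 3.0 * 2500) * 1000 = 13.5 mm

13.5 mm


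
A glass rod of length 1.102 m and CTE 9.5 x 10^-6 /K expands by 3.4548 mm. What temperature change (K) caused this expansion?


Rearrange dL = alpha * L0 * dT for dT:
  dT = dL / (alpha * L0)
  dL (m) = 3.4548 / 1000 = 0.0034548
  dT = 0.0034548 / ((9.5 x 10^-6) * 1.102) = 330.0 K

330.0 K


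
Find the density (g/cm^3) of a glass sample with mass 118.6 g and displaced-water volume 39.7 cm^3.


Use the definition of density:
  rho = mass / volume
  rho = 118.6 / 39.7 = 2.987 g/cm^3

2.987 g/cm^3


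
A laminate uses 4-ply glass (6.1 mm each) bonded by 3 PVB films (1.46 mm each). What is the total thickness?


Total thickness = glass contribution + PVB contribution
  Glass: 4 * 6.1 = 24.4 mm
  PVB: 3 * 1.46 = 4.38 mm
  Total = 24.4 + 4.38 = 28.78 mm

28.78 mm


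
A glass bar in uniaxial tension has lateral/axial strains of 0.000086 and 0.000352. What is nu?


Poisson's ratio: nu = lateral strain / axial strain
  nu = 0.000086 / 0.000352 = 0.2443

0.2443


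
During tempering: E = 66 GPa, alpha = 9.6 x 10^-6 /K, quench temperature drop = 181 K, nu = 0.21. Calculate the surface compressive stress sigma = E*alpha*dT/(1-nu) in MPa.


Tempering stress: sigma = E * alpha * dT / (1 - nu)
  E (MPa) = 66 * 1000 = 66000
  Numerator = 66000 * (9.6 x 10^-6) * 181 = 114.6816
  Denominator = 1 - 0.21 = 0.79
  sigma = 114.6816 / 0.79 = 145.2 MPa

145.2 MPa


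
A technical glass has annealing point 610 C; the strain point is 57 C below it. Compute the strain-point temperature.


Strain point = annealing point - difference:
  T_strain = 610 - 57 = 553 C

553 C


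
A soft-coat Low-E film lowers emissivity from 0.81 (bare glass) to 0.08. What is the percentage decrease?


Percentage reduction = (1 - coated/uncoated) * 100
  Ratio = 0.08 / 0.81 = 0.0988
  Reduction = (1 - 0.0988) * 100 = 90.1%

90.1%


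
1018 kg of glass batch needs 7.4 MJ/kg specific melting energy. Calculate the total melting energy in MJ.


Total energy = mass * specific energy
  E = 1018 * 7.4 = 7533.2 MJ

7533.2 MJ


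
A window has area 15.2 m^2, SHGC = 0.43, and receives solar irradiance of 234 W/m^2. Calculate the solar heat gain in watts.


Solar heat gain: Q = Area * SHGC * Irradiance
  Q = 15.2 * 0.43 * 234 = 1529.4 W

1529.4 W


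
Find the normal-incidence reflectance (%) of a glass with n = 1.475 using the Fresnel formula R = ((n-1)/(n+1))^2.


Fresnel reflectance at normal incidence:
  R = ((n - 1)/(n + 1))^2
  (n - 1)/(n + 1) = (1.475 - 1)/(1.475 + 1) = 0.191919
  R = 0.191919^2 = 0.0368329
  R(%) = 0.0368329 * 100 = 3.683%

3.683%


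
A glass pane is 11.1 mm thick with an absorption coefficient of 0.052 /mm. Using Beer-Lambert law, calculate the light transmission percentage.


Beer-Lambert law: T = exp(-alpha * thickness)
  exponent = -0.052 * 11.1 = -0.5772
  T = exp(-0.5772) = 0.5615
  Percentage = 0.5615 * 100 = 56.15%

56.15%


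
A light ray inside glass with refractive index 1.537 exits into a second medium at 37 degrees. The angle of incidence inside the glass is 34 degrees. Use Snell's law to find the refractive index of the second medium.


Apply Snell's law: n1 * sin(theta1) = n2 * sin(theta2)
  n2 = n1 * sin(theta1) / sin(theta2)
  sin(34) = 0.559193
  sin(37) = 0.601815
  n2 = 1.537 * 0.559193 / 0.601815 = 1.4281

1.4281


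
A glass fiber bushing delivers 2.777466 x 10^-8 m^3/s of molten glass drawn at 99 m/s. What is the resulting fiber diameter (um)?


Cross-sectional area from continuity:
  A = Q / v = 2.777466 x 10^-8 / 99 = 2.805521 x 10^-10 m^2
Diameter from circular cross-section:
  d = sqrt(4A / pi) * 10^6 (m -> um)
  d = sqrt(4 * 2.805521 x 10^-10 / pi) * 10^6 = 18.9 um

18.9 um


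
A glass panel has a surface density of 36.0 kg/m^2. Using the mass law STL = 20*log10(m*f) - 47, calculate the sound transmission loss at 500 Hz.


Mass law: STL = 20 * log10(m * f) - 47
  m * f = 36.0 * 500 = 18000
  log10(18000) = 4.25527
  STL = 20 * 4.25527 - 47 = 85.1054 - 47 = 38.1 dB

38.1 dB


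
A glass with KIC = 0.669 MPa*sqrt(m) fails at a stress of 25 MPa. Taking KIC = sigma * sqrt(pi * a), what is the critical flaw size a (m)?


Rearrange KIC = sigma * sqrt(pi * a):
  sqrt(pi * a) = KIC / sigma
  sqrt(pi * a) = 0.669 / 25 = 0.02676
  a = (KIC / sigma)^2 / pi
  a = 0.02676^2 / pi = 0.0002279 m

0.0002279 m


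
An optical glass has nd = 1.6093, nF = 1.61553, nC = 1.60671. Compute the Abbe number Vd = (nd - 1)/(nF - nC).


Abbe number formula: Vd = (nd - 1) / (nF - nC)
  nd - 1 = 1.6093 - 1 = 0.6093
  nF - nC = 1.61553 - 1.60671 = 0.00882
  Vd = 0.6093 / 0.00882 = 69.08

69.08


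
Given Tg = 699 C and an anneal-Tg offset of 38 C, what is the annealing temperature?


The annealing temperature is Tg plus the offset:
  T_anneal = 699 + 38 = 737 C

737 C


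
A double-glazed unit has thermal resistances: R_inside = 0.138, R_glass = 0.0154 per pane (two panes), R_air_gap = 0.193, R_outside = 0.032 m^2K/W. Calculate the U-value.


Total thermal resistance (series):
  R_total = R_in + R_glass + R_air + R_glass + R_out
  R_total = 0.138 + 0.0154 + 0.193 + 0.0154 + 0.032 = 0.3938 m^2K/W
U-value = 1 / R_total = 1 / 0.3938 = 2.539 W/m^2K

2.539 W/m^2K


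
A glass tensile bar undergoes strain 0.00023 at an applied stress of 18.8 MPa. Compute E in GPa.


Young's modulus: E = stress / strain
  E = 18.8 MPa / 0.00023 = 81739.13 MPa
Convert to GPa: 81739.13 / 1000 = 81.74 GPa

81.74 GPa


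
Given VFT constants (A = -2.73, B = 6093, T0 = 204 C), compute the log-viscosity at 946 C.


VFT equation: log(eta) = A + B / (T - T0)
  T - T0 = 946 - 204 = 742
  B / (T - T0) = 6093 / 742 = 8.212
  log(eta) = -2.73 + 8.212 = 5.482

5.482


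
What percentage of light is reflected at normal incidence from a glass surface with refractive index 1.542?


Fresnel reflectance at normal incidence:
  R = ((n - 1)/(n + 1))^2
  (n - 1)/(n + 1) = (1.542 - 1)/(1.542 + 1) = 0.213218
  R = 0.213218^2 = 0.0454619
  R(%) = 0.0454619 * 100 = 4.546%

4.546%


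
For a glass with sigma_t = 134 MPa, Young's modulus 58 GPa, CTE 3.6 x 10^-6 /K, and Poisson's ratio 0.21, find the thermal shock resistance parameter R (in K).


Thermal shock resistance: R = sigma * (1 - nu) / (E * alpha)
  Numerator = 134 * (1 - 0.21) = 105.86
  Denominator = 58 * 1000 * (3.6 x 10^-6) = 0.2088
  R = 105.86 / 0.2088 = 507.0 K

507.0 K


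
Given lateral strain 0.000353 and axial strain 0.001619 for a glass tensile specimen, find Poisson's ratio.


Poisson's ratio: nu = lateral strain / axial strain
  nu = 0.000353 / 0.001619 = 0.218

0.218


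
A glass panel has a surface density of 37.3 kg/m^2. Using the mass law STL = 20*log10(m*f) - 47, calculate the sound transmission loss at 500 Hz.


Mass law: STL = 20 * log10(m * f) - 47
  m * f = 37.3 * 500 = 18650
  log10(18650) = 4.27068
  STL = 20 * 4.27068 - 47 = 85.4136 - 47 = 38.4 dB

38.4 dB


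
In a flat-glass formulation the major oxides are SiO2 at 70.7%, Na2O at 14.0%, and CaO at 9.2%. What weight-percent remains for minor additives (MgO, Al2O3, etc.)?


Sum the three major oxides:
  SiO2 + Na2O + CaO = 70.7 + 14.0 + 9.2 = 93.9%
Subtract from 100%:
  Others = 100 - 93.9 = 6.1%

6.1%


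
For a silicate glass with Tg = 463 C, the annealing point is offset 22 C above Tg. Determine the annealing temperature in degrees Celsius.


The annealing temperature is Tg plus the offset:
  T_anneal = 463 + 22 = 485 C

485 C


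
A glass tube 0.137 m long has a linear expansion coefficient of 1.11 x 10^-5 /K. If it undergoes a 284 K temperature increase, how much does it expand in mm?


Thermal expansion formula: dL = alpha * L0 * dT
  dL = (1.11 x 10^-5) * 0.137 * 284 = 0.00043188 m
Convert to mm: 0.00043188 * 1000 = 0.4319 mm

0.4319 mm


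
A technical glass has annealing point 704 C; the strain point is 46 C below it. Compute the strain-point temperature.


Strain point = annealing point - difference:
  T_strain = 704 - 46 = 658 C

658 C


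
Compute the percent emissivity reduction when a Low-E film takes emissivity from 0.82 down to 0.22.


Percentage reduction = (1 - coated/uncoated) * 100
  Ratio = 0.22 / 0.82 = 0.2683
  Reduction = (1 - 0.2683) * 100 = 73.2%

73.2%


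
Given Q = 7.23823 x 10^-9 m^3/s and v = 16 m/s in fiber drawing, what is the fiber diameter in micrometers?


Cross-sectional area from continuity:
  A = Q / v = 7.23823 x 10^-9 / 16 = 4.523894 x 10^-10 m^2
Diameter from circular cross-section:
  d = sqrt(4A / pi) * 10^6 (m -> um)
  d = sqrt(4 * 4.523894 x 10^-10 / pi) * 10^6 = 24.0 um

24.0 um


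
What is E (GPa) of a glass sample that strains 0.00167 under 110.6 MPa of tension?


Young's modulus: E = stress / strain
  E = 110.6 MPa / 0.00167 = 66227.54 MPa
Convert to GPa: 66227.54 / 1000 = 66.23 GPa

66.23 GPa


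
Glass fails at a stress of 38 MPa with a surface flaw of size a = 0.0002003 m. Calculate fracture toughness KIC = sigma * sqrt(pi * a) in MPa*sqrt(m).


Fracture toughness: KIC = sigma * sqrt(pi * a)
  pi * a = pi * 0.0002003 = 0.000629261
  sqrt(pi * a) = 0.025085
  KIC = 38 * 0.025085 = 0.953 MPa*sqrt(m)

0.953 MPa*sqrt(m)


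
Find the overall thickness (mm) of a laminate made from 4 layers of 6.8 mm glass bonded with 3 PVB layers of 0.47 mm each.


Total thickness = glass contribution + PVB contribution
  Glass: 4 * 6.8 = 27.2 mm
  PVB: 3 * 0.47 = 1.41 mm
  Total = 27.2 + 1.41 = 28.61 mm

28.61 mm


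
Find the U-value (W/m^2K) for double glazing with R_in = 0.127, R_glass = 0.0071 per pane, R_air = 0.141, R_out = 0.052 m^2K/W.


Total thermal resistance (series):
  R_total = R_in + R_glass + R_air + R_glass + R_out
  R_total = 0.127 + 0.0071 + 0.141 + 0.0071 + 0.052 = 0.3342 m^2K/W
U-value = 1 / R_total = 1 / 0.3342 = 2.992 W/m^2K

2.992 W/m^2K


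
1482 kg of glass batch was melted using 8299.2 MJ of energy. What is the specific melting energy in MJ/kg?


Rearrange E = m * s for s:
  s = E / m
  s = 8299.2 / 1482 = 5.6 MJ/kg

5.6 MJ/kg


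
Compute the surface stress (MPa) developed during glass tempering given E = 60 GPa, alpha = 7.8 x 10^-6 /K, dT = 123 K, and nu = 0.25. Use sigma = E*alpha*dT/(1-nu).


Tempering stress: sigma = E * alpha * dT / (1 - nu)
  E (MPa) = 60 * 1000 = 60000
  Numerator = 60000 * (7.8 x 10^-6) * 123 = 57.564
  Denominator = 1 - 0.25 = 0.75
  sigma = 57.564 / 0.75 = 76.8 MPa

76.8 MPa


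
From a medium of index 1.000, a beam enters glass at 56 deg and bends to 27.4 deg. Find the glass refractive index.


Apply Snell's law: n1 * sin(theta1) = n2 * sin(theta2)
  n2 = n1 * sin(theta1) / sin(theta2)
  sin(56) = 0.829038
  sin(27.4) = 0.4602
  n2 = 1.000 * 0.829038 / 0.4602 = 1.8015

1.8015


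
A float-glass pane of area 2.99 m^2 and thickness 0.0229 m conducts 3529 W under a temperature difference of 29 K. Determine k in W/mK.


Fourier's law rearranged: k = Q * t / (A * dT)
  Numerator = 3529 * 0.0229 = 80.8141
  Denominator = 2.99 * 29 = 86.71
  k = 80.8141 / 86.71 = 0.932 W/mK

0.932 W/mK


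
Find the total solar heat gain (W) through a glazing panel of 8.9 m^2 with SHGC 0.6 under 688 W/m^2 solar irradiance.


Solar heat gain: Q = Area * SHGC * Irradiance
  Q = 8.9 * 0.6 * 688 = 3673.9 W

3673.9 W


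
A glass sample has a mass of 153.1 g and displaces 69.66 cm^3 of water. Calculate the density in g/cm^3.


Use the definition of density:
  rho = mass / volume
  rho = 153.1 / 69.66 = 2.198 g/cm^3

2.198 g/cm^3


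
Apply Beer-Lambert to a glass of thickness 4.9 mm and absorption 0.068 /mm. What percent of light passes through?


Beer-Lambert law: T = exp(-alpha * thickness)
  exponent = -0.068 * 4.9 = -0.3332
  T = exp(-0.3332) = 0.7166
  Percentage = 0.7166 * 100 = 71.66%

71.66%


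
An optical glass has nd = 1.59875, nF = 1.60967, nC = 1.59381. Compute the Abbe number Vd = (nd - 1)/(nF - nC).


Abbe number formula: Vd = (nd - 1) / (nF - nC)
  nd - 1 = 1.59875 - 1 = 0.59875
  nF - nC = 1.60967 - 1.59381 = 0.01586
  Vd = 0.59875 / 0.01586 = 37.75

37.75


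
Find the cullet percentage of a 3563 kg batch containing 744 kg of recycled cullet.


Cullet ratio = (cullet mass / total batch mass) * 100
  Ratio = 744 / 3563 * 100 = 20.88%

20.88%


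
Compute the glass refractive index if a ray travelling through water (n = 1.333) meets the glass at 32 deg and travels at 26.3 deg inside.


Apply Snell's law: n1 * sin(theta1) = n2 * sin(theta2)
  n2 = n1 * sin(theta1) / sin(theta2)
  sin(32) = 0.529919
  sin(26.3) = 0.443071
  n2 = 1.333 * 0.529919 / 0.443071 = 1.5943

1.5943


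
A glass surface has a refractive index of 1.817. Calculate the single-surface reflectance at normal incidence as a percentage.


Fresnel reflectance at normal incidence:
  R = ((n - 1)/(n + 1))^2
  (n - 1)/(n + 1) = (1.817 - 1)/(1.817 + 1) = 0.290025
  R = 0.290025^2 = 0.0841145
  R(%) = 0.0841145 * 100 = 8.411%

8.411%


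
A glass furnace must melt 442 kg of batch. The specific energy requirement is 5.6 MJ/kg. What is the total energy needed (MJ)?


Total energy = mass * specific energy
  E = 442 * 5.6 = 2475.2 MJ

2475.2 MJ


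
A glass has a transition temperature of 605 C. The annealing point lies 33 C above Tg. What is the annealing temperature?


The annealing temperature is Tg plus the offset:
  T_anneal = 605 + 33 = 638 C

638 C
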